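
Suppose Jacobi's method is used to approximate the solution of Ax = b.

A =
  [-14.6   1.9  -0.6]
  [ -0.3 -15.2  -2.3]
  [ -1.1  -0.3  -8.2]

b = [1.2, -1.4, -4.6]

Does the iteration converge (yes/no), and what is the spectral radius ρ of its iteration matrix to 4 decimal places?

A = D + L + U where D = diag(-14.6, -15.2, -8.2).
T_J = -D⁻¹(L+U): T[0,1] = -(1.9)/(-14.6) = +0.1301; T[0,0] = 0.
  T[0,:] = [+0.0000, +0.1301, -0.0411]
  T[1,:] = [-0.0197, +0.0000, -0.1513]
  T[2,:] = [-0.1341, -0.0366, +0.0000]
moduli |λ_i(T)| = 0.1581, 0.1285, 0.1285.
ρ = 0.1581; 0.1581 < 1, so it converges for any x₀.

yes, ρ = 0.1581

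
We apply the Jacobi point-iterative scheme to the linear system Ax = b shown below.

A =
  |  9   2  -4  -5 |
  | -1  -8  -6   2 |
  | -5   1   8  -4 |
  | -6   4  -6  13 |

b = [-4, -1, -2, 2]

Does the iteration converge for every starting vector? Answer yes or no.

Write A = D+L+U with D = diag(9, -8, 8, 13).
Jacobi T = -D⁻¹(L+U): T[1,2] = -(-6)/(-8) = -0.7500; T[1,1] = 0.
  T[0,:] = [+0.0000  -0.2222  +0.4444  +0.5556]
  T[1,:] = [-0.1250  +0.0000  -0.7500  +0.2500]
  T[2,:] = [+0.6250  -0.1250  +0.0000  +0.5000]
  T[3,:] = [+0.4615  -0.3077  +0.4615  +0.0000]
|eigenvalues of T|: 1.1398, 0.5236, 0.4086, 0.4086.
ρ(T) = max|λ| = 1.1398; 1.1398 > 1: divergent.

no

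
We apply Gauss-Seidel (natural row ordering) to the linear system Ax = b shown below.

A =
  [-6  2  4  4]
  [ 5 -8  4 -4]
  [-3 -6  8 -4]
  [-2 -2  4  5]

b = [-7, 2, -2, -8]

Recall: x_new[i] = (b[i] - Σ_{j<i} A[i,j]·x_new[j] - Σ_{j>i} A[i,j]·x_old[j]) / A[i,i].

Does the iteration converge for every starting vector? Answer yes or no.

no

Split A = D + L + U, D = diag(-6, -8, 8, 5).
Gauss-Seidel: T = -(D+L)⁻¹U, row 0 first, T[0,1] = -(2)/(-6) = +0.3333; later rows by forward substitution.
  T[0,:] = [+0.0000  +0.3333  +0.6667  +0.6667]
  T[1,:] = [+0.0000  +0.2083  +0.9167  -0.0833]
  T[2,:] = [+0.0000  +0.2812  +0.9375  +0.6875]
  T[3,:] = [+0.0000  -0.0083  -0.1167  -0.3167]
|roots of det(T-λI)|: 1.1539, 0.1700, 0.1700, 0.0000.
spectral radius ρ = 1.1539; 1.1539 > 1, so it fails to converge.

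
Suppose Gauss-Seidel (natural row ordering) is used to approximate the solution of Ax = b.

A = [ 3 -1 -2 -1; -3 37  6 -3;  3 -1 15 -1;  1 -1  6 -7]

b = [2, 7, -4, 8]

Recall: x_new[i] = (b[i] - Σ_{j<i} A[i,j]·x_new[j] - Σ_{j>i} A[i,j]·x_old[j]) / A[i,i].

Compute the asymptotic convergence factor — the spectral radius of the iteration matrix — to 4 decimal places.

0.1725

Write A = D+L+U with D = diag(3, 37, 15, -7).
GS T = -(D+L)⁻¹U: row 0 first, T[0,1] = -(-1)/(3) = +0.3333; later rows by forward substitution.
  T[0,:] = [+0.0000  +0.3333  +0.6667  +0.3333]
  T[1,:] = [+0.0000  +0.0270  -0.1081  +0.1081]
  T[2,:] = [+0.0000  -0.0649  -0.1405  +0.0072]
  T[3,:] = [+0.0000  -0.0118  -0.0098  +0.0384]
|λ(T)| sorted: 0.1725, 0.0546, 0.0546, 0.0000.
spectral radius ρ = 0.1725; 0.1725 < 1 ⇒ converges.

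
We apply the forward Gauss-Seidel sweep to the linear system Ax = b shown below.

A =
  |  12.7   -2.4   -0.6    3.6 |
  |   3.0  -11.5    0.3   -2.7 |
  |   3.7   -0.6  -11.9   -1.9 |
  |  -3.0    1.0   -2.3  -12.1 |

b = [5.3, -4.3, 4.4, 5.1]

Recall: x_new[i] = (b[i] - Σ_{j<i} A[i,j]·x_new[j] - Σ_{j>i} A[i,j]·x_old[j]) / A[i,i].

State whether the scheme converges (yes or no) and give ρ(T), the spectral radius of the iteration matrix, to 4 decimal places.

yes, ρ = 0.2226

A = D + L + U where D = diag(12.7, -11.5, -11.9, -12.1).
GS T = -(D+L)⁻¹U: row 0 first, T[0,2] = -(-0.6)/(12.7) = +0.0472; later rows by forward substitution.
  T[0,:] = [+0.0000, +0.1890, +0.0472, -0.2835]
  T[1,:] = [+0.0000, +0.0493, +0.0384, -0.3087]
  T[2,:] = [+0.0000, +0.0563, +0.0128, -0.2322]
  T[3,:] = [+0.0000, -0.0535, -0.0110, +0.0889]
|roots of det(T-λI)|: 0.2226, 0.0560, 0.0157, 0.0000.
ρ(T) = max|λ| = 0.2226; 0.2226 < 1: convergent.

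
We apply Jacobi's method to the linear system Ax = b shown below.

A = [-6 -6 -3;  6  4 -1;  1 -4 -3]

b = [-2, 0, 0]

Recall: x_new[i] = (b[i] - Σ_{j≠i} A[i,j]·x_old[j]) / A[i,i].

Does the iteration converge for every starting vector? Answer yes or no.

Write A = D+L+U with D = diag(-6, 4, -3).
Jacobi: T = -D⁻¹(L+U), T[0,2] = -(-3)/(-6) = -0.5000; T[0,0] = 0.
  T[0,:] = [+0.0000 -1.0000 -0.5000]
  T[1,:] = [-1.5000 +0.0000 +0.2500]
  T[2,:] = [+0.3333 -1.3333 +0.0000]
|roots of det(T-λI)|: 1.3439, 0.8978, 0.8978.
spectral radius ρ = 1.3439; 1.3439 > 1 ⇒ diverges.

no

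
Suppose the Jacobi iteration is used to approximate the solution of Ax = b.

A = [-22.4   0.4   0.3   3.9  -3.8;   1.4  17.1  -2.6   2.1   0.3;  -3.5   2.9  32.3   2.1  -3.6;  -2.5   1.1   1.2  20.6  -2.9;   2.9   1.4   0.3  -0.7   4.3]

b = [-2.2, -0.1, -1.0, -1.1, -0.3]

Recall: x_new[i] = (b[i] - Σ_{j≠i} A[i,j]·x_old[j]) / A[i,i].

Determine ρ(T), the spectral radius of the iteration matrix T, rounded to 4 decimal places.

Split A = D + L + U, D = diag(-22.4, 17.1, 32.3, 20.6, 4.3).
T_J = -D⁻¹(L+U): T[1,3] = -(2.1)/(17.1) = -0.1228; T[1,1] = 0.
  T[0,:] = [+0.0000  +0.0179  +0.0134  +0.1741  -0.1696]
  T[1,:] = [-0.0819  +0.0000  +0.1520  -0.1228  -0.0175]
  T[2,:] = [+0.1084  -0.0898  +0.0000  -0.0650  +0.1115]
  T[3,:] = [+0.1214  -0.0534  -0.0583  +0.0000  +0.1408]
  T[4,:] = [-0.6744  -0.3256  -0.0698  +0.1628  +0.0000]
|λ(T)| sorted: 0.4661, 0.2972, 0.1290, 0.0940, 0.0940.
ρ = 0.4661; 0.4661 < 1, so it converges for any x₀.

0.4661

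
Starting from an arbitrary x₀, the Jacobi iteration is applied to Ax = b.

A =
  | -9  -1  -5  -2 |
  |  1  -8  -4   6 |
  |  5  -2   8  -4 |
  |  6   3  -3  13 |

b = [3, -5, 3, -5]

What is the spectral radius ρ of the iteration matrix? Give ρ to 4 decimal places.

0.8616

Diagonal D = diag(-9, -8, 8, 13); L, U strict lower/upper.
Jacobi: T = -D⁻¹(L+U), T[1,2] = -(-4)/(-8) = -0.5000; T[1,1] = 0.
  T[0,:] = [+0.0000 -0.1111 -0.5556 -0.2222]
  T[1,:] = [+0.1250 +0.0000 -0.5000 +0.7500]
  T[2,:] = [-0.6250 +0.2500 +0.0000 +0.5000]
  T[3,:] = [-0.4615 -0.2308 +0.2308 +0.0000]
eigenvalue magnitudes: 0.8616, 0.5604, 0.5604, 0.5331.
ρ(T) = max|λ| = 0.8616; 0.8616 < 1: convergent.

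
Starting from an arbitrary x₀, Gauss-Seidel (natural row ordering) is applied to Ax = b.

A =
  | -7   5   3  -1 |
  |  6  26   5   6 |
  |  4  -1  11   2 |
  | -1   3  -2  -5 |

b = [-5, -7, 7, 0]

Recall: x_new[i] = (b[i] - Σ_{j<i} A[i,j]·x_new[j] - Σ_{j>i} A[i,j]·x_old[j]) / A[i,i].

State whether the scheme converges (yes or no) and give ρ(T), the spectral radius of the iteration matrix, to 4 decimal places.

yes, ρ = 0.5601

Diagonal D = diag(-7, 26, 11, -5); L, U strict lower/upper.
T_GS = -(D+L)⁻¹U: row 0 first, T[0,1] = -(5)/(-7) = +0.7143; later rows by forward substitution.
  T[0,:] = [+0.0000 +0.7143 +0.4286 -0.1429]
  T[1,:] = [+0.0000 -0.1648 -0.2912 -0.1978]
  T[2,:] = [+0.0000 -0.2747 -0.1823 -0.1479]
  T[3,:] = [+0.0000 -0.1319 -0.1875 -0.0310]
eigenvalue magnitudes: 0.5601, 0.0944, 0.0944, 0.0000.
ρ = 0.5601; 0.5601 < 1: convergent.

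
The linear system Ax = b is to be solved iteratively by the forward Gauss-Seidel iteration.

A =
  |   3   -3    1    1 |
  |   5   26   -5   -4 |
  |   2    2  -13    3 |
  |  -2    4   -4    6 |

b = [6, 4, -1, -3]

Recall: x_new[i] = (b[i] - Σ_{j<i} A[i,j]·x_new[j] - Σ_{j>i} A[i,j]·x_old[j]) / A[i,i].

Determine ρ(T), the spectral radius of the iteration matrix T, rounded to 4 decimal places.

Diagonal D = diag(3, 26, -13, 6); L, U strict lower/upper.
GS T = -(D+L)⁻¹U: row 0 first, T[0,2] = -(1)/(3) = -0.3333; later rows by forward substitution.
  T[0,:] = [+0.0000 +1.0000 -0.3333 -0.3333]
  T[1,:] = [+0.0000 -0.1923 +0.2564 +0.2179]
  T[2,:] = [+0.0000 +0.1243 -0.0118 +0.2130]
  T[3,:] = [+0.0000 +0.5444 -0.2899 -0.1144]
|λ(T)| sorted: 0.3824, 0.2312, 0.1673, 0.0000.
ρ = 0.3824; 0.3824 < 1 ⇒ converges.

0.3824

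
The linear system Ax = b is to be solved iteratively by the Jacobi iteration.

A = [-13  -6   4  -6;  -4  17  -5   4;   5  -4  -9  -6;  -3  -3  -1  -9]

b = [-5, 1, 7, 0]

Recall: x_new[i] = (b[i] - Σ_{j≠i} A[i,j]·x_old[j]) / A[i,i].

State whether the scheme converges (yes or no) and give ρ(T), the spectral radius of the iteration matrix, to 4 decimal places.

yes, ρ = 0.5683

A = D + L + U where D = diag(-13, 17, -9, -9).
T_J = -D⁻¹(L+U): T[2,3] = -(-6)/(-9) = -0.6667; T[2,2] = 0.
  T[0,:] = [+0.0000  -0.4615  +0.3077  -0.4615]
  T[1,:] = [+0.2353  +0.0000  +0.2941  -0.2353]
  T[2,:] = [+0.5556  -0.4444  +0.0000  -0.6667]
  T[3,:] = [-0.3333  -0.3333  -0.1111  +0.0000]
|eigenvalues of T|: 0.5683, 0.3822, 0.1178, 0.1178.
ρ = 0.5683; 0.5683 < 1: convergent.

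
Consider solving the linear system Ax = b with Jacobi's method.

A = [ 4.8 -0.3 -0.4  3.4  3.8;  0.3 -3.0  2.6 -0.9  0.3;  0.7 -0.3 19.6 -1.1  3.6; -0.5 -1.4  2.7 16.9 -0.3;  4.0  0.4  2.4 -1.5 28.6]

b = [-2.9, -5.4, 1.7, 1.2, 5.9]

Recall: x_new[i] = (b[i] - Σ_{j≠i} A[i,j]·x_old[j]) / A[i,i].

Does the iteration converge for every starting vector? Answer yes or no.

yes

A = D + L + U where D = diag(4.8, -3, 19.6, 16.9, 28.6).
Jacobi: T = -D⁻¹(L+U), T[1,0] = -(0.3)/(-3) = +0.1000; T[1,1] = 0.
  T[0,:] = [+0.0000  +0.0625  +0.0833  -0.7083  -0.7917]
  T[1,:] = [+0.1000  +0.0000  +0.8667  -0.3000  +0.1000]
  T[2,:] = [-0.0357  +0.0153  +0.0000  +0.0561  -0.1837]
  T[3,:] = [+0.0296  +0.0828  -0.1598  +0.0000  +0.0178]
  T[4,:] = [-0.1399  -0.0140  -0.0839  +0.0524  +0.0000]
|roots of det(T-λI)|: 0.4107, 0.3403, 0.2662, 0.2662, 0.1568.
ρ = 0.4107; 0.4107 < 1, so it converges for any x₀.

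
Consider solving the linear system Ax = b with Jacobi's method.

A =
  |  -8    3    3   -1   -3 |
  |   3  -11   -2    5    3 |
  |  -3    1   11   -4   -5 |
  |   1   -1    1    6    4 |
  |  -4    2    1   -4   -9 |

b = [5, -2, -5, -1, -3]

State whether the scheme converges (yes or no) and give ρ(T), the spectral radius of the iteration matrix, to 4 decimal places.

no, ρ = 1.1257

Let D = diag(-8, -11, 11, 6, -9); L, U the strict triangles.
Jacobi T = -D⁻¹(L+U): T[3,0] = -(1)/(6) = -0.1667; T[3,3] = 0.
  T[0,:] = [+0.0000  +0.3750  +0.3750  -0.1250  -0.3750]
  T[1,:] = [+0.2727  +0.0000  -0.1818  +0.4545  +0.2727]
  T[2,:] = [+0.2727  -0.0909  +0.0000  +0.3636  +0.4545]
  T[3,:] = [-0.1667  +0.1667  -0.1667  +0.0000  -0.6667]
  T[4,:] = [-0.4444  +0.2222  +0.1111  -0.4444  +0.0000]
|eigenvalues of T|: 1.1257, 0.6397, 0.3185, 0.3185, 0.0550.
ρ(T) = max|λ| = 1.1257; 1.1257 > 1 ⇒ diverges.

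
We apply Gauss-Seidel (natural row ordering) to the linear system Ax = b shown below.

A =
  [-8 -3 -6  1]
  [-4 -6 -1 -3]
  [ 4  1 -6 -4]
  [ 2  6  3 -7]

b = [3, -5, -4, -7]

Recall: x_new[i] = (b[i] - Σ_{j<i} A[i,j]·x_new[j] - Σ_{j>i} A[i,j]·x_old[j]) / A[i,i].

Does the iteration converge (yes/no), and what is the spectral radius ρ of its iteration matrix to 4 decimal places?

Write A = D+L+U with D = diag(-8, -6, -6, -7).
Gauss-Seidel: T = -(D+L)⁻¹U, row 0 first, T[0,2] = -(-6)/(-8) = -0.7500; later rows by forward substitution.
  T[0,:] = [+0.0000, -0.3750, -0.7500, +0.1250]
  T[1,:] = [+0.0000, +0.2500, +0.3333, -0.5833]
  T[2,:] = [+0.0000, -0.2083, -0.4444, -0.6806]
  T[3,:] = [+0.0000, +0.0179, -0.1190, -0.7560]
|eigenvalues of T|: 0.9268, 0.1133, 0.1133, 0.0000.
ρ = 0.9268; 0.9268 < 1 ⇒ converges.

yes, ρ = 0.9268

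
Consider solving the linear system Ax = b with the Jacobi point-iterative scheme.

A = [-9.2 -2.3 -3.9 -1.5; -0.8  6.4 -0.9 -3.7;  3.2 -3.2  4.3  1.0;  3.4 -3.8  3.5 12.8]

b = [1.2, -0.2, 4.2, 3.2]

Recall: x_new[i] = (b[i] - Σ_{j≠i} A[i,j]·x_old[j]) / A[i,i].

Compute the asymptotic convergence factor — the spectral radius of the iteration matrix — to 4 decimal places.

0.9054

A = D + L + U where D = diag(-9.2, 6.4, 4.3, 12.8).
Jacobi T = -D⁻¹(L+U): T[0,3] = -(-1.5)/(-9.2) = -0.1630; T[0,0] = 0.
  T[0,:] = [+0.0000, -0.2500, -0.4239, -0.1630]
  T[1,:] = [+0.1250, +0.0000, +0.1406, +0.5781]
  T[2,:] = [-0.7442, +0.7442, +0.0000, -0.2326]
  T[3,:] = [-0.2656, +0.2969, -0.2734, +0.0000]
|λ(T)| sorted: 0.9054, 0.5158, 0.5158, 0.1119.
ρ = 0.9054; 0.9054 < 1 ⇒ converges.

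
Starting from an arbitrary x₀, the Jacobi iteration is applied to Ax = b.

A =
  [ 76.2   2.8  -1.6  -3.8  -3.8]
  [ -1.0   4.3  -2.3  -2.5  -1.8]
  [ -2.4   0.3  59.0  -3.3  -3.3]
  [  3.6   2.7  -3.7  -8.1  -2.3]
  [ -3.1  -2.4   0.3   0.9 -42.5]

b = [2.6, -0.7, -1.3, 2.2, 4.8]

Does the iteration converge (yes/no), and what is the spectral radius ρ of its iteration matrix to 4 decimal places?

Write A = D+L+U with D = diag(76.2, 4.3, 59, -8.1, -42.5).
Jacobi: T = -D⁻¹(L+U), T[2,1] = -(0.3)/(59) = -0.0051; T[2,2] = 0.
  T[0,:] = [+0.0000 -0.0367 +0.0210 +0.0499 +0.0499]
  T[1,:] = [+0.2326 +0.0000 +0.5349 +0.5814 +0.4186]
  T[2,:] = [+0.0407 -0.0051 +0.0000 +0.0559 +0.0559]
  T[3,:] = [+0.4444 +0.3333 -0.4568 +0.0000 -0.2840]
  T[4,:] = [-0.0729 -0.0565 +0.0071 +0.0212 +0.0000]
|roots of det(T-λI)|: 0.4333, 0.3203, 0.0797, 0.0797, 0.0149.
ρ = 0.4333; 0.4333 < 1 ⇒ converges.

yes, ρ = 0.4333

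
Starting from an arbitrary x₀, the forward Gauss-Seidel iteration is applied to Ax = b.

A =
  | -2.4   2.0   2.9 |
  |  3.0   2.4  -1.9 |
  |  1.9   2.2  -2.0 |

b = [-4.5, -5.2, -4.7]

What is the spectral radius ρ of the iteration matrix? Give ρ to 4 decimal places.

Diagonal D = diag(-2.4, 2.4, -2); L, U strict lower/upper.
Gauss-Seidel: T = -(D+L)⁻¹U, row 0 first, T[0,2] = -(2.9)/(-2.4) = +1.2083; later rows by forward substitution.
  T[0,:] = [+0.0000, +0.8333, +1.2083]
  T[1,:] = [+0.0000, -1.0417, -0.7188]
  T[2,:] = [+0.0000, -0.3542, +0.3573]
|eigenvalues of T|: 1.2046, 0.5203, 0.0000.
ρ(T) = max|λ| = 1.2046; 1.2046 > 1 ⇒ diverges.

1.2046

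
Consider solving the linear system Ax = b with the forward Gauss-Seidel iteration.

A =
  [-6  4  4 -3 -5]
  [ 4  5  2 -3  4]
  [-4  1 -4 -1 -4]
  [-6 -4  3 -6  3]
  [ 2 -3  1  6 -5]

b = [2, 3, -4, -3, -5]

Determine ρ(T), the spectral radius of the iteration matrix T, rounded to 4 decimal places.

Split A = D + L + U, D = diag(-6, 5, -4, -6, -5).
Gauss-Seidel: T = -(D+L)⁻¹U, row 0 first, T[0,3] = -(-3)/(-6) = -0.5000; later rows by forward substitution.
  T[0,:] = [+0.0000, +0.6667, +0.6667, -0.5000, -0.8333]
  T[1,:] = [+0.0000, -0.5333, -0.9333, +1.0000, -0.1333]
  T[2,:] = [+0.0000, -0.8000, -0.9000, +0.5000, -0.2000]
  T[3,:] = [+0.0000, -0.7111, -0.4944, +0.0833, +1.3222]
  T[4,:] = [+0.0000, -0.4267, +0.0533, -0.6000, +1.2933]
eigenvalue magnitudes: 1.2047, 0.9711, 0.9711, 0.0117, 0.0000.
ρ = 1.2047; 1.2047 > 1, so it fails to converge.

1.2047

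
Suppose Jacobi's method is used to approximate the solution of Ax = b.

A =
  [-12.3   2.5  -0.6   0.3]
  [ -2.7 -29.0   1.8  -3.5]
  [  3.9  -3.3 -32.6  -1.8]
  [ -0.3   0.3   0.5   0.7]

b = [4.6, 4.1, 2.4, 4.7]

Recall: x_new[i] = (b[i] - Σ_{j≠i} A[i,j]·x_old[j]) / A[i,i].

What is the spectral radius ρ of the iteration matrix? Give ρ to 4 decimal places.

Write A = D+L+U with D = diag(-12.3, -29, -32.6, 0.7).
Jacobi T = -D⁻¹(L+U): T[0,2] = -(-0.6)/(-12.3) = -0.0488; T[0,0] = 0.
  T[0,:] = [+0.0000 +0.2033 -0.0488 +0.0244]
  T[1,:] = [-0.0931 +0.0000 +0.0621 -0.1207]
  T[2,:] = [+0.1196 -0.1012 +0.0000 -0.0552]
  T[3,:] = [+0.4286 -0.4286 -0.7143 +0.0000]
|roots of det(T-λI)|: 0.3671, 0.2173, 0.1778, 0.1778.
ρ = 0.3671; 0.3671 < 1, so it converges for any x₀.

0.3671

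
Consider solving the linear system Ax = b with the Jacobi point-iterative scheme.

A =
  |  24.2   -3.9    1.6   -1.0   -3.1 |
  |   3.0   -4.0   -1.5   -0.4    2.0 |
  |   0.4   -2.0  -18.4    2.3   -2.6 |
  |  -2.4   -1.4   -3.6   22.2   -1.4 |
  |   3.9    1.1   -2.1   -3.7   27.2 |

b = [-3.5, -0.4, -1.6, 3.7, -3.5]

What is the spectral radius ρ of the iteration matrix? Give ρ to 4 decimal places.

Write A = D+L+U with D = diag(24.2, -4, -18.4, 22.2, 27.2).
Jacobi T = -D⁻¹(L+U): T[2,1] = -(-2)/(-18.4) = -0.1087; T[2,2] = 0.
  T[0,:] = [+0.0000, +0.1612, -0.0661, +0.0413, +0.1281]
  T[1,:] = [+0.7500, +0.0000, -0.3750, -0.1000, +0.5000]
  T[2,:] = [+0.0217, -0.1087, +0.0000, +0.1250, -0.1413]
  T[3,:] = [+0.1081, +0.0631, +0.1622, +0.0000, +0.0631]
  T[4,:] = [-0.1434, -0.0404, +0.0772, +0.1360, +0.0000]
|λ(T)| sorted: 0.3751, 0.2581, 0.2110, 0.2049, 0.2049.
ρ = 0.3751; 0.3751 < 1: convergent.

0.3751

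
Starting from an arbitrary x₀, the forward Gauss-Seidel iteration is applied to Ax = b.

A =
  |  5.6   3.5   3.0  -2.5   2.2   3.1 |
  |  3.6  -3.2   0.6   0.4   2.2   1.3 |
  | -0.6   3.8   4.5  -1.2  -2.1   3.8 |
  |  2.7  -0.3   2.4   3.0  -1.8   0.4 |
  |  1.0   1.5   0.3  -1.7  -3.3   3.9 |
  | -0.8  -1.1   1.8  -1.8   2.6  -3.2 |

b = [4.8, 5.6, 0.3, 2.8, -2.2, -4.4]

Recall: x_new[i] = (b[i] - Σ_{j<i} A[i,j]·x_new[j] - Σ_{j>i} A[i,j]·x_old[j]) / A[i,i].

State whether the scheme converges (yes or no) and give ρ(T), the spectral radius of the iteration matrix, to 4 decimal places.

no, ρ = 1.2137

Write A = D+L+U with D = diag(5.6, -3.2, 4.5, 3, -3.3, -3.2).
Gauss-Seidel: T = -(D+L)⁻¹U, row 0 first, T[0,2] = -(3)/(5.6) = -0.5357; later rows by forward substitution.
  T[0,:] = [+0.0000, -0.6250, -0.5357, +0.4464, -0.3929, -0.5536]
  T[1,:] = [+0.0000, -0.7031, -0.4152, +0.6272, +0.2455, -0.2165]
  T[2,:] = [+0.0000, +0.5104, +0.2792, -0.2035, +0.2069, -0.7354]
  T[3,:] = [+0.0000, +0.0839, +0.2173, -0.1763, +0.8126, +0.9316]
  T[4,:] = [+0.0000, -0.5058, -0.4376, +0.4927, -0.4072, +0.3689]
  T[5,:] = [+0.0000, +0.2269, -0.0441, +0.0578, -0.6577, -0.4251]
moduli |λ_i(T)| = 1.2137, 0.7472, 0.7472, 0.1695, 0.0482, 0.0000.
ρ(T) = max|λ| = 1.2137; 1.2137 > 1: divergent.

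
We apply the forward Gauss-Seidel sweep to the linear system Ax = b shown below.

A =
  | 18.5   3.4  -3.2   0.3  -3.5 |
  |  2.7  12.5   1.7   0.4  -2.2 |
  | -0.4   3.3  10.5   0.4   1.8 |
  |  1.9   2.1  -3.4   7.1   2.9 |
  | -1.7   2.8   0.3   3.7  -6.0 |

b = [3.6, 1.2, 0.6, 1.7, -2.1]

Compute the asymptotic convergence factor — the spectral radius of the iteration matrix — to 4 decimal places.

Diagonal D = diag(18.5, 12.5, 10.5, 7.1, -6); L, U strict lower/upper.
GS T = -(D+L)⁻¹U: row 0 first, T[0,3] = -(0.3)/(18.5) = -0.0162; later rows by forward substitution.
  T[0,:] = [+0.0000, -0.1838, +0.1730, -0.0162, +0.1892]
  T[1,:] = [+0.0000, +0.0397, -0.1734, -0.0285, +0.1351]
  T[2,:] = [+0.0000, -0.0195, +0.0611, -0.0298, -0.2067]
  T[3,:] = [+0.0000, +0.0281, +0.0342, -0.0015, -0.5980]
  T[4,:] = [+0.0000, +0.0870, -0.1057, -0.0111, -0.3697]
|roots of det(T-λI)|: 0.4386, 0.1739, 0.0409, 0.0353, 0.0000.
spectral radius ρ = 0.4386; 0.4386 < 1 ⇒ converges.

0.4386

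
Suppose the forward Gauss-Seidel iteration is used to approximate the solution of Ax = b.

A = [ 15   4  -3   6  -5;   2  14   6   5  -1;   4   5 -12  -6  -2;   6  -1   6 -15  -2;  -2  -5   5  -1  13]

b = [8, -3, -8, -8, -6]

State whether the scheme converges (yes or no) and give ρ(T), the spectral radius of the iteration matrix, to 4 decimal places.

yes, ρ = 0.5895

Split A = D + L + U, D = diag(15, 14, -12, -15, 13).
T_GS = -(D+L)⁻¹U: row 0 first, T[0,4] = -(-5)/(15) = +0.3333; later rows by forward substitution.
  T[0,:] = [+0.0000 -0.2667 +0.2000 -0.4000 +0.3333]
  T[1,:] = [+0.0000 +0.0381 -0.4571 -0.3000 +0.0238]
  T[2,:] = [+0.0000 -0.0730 -0.1238 -0.7583 -0.0456]
  T[3,:] = [+0.0000 -0.1384 +0.0610 -0.4433 -0.0198]
  T[4,:] = [+0.0000 -0.0089 -0.0927 +0.0806 +0.0765]
moduli |λ_i(T)| = 0.5895, 0.1949, 0.1949, 0.0523, 0.0000.
ρ = 0.5895; 0.5895 < 1, so it converges for any x₀.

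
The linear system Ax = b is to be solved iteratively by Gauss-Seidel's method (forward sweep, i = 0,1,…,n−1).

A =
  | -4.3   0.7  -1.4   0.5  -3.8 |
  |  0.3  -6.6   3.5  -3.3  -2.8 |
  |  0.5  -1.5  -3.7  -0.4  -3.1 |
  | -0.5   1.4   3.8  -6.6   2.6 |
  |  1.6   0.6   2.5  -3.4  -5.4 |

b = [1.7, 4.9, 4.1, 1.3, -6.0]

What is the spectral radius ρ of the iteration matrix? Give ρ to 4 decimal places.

Split A = D + L + U, D = diag(-4.3, -6.6, -3.7, -6.6, -5.4).
Gauss-Seidel: T = -(D+L)⁻¹U, row 0 first, T[0,3] = -(0.5)/(-4.3) = +0.1163; later rows by forward substitution.
  T[0,:] = [+0.0000  +0.1628  -0.3256  +0.1163  -0.8837]
  T[1,:] = [+0.0000  +0.0074  +0.5155  -0.4947  -0.4644]
  T[2,:] = [+0.0000  +0.0190  -0.2530  +0.1082  -0.7690]
  T[3,:] = [+0.0000  +0.0002  -0.0116  -0.0515  -0.0804]
  T[4,:] = [+0.0000  +0.0577  -0.1490  +0.0620  -0.6189]
|λ(T)| sorted: 0.8214, 0.1537, 0.1537, 0.0561, 0.0000.
spectral radius ρ = 0.8214; 0.8214 < 1 ⇒ converges.

0.8214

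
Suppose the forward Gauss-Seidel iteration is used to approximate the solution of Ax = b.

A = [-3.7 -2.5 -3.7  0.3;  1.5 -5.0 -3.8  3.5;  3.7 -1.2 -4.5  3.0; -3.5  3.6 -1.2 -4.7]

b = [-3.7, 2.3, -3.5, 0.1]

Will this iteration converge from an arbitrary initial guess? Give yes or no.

no

A = D + L + U where D = diag(-3.7, -5, -4.5, -4.7).
GS T = -(D+L)⁻¹U: row 0 first, T[0,3] = -(0.3)/(-3.7) = +0.0811; later rows by forward substitution.
  T[0,:] = [+0.0000 -0.6757 -1.0000 +0.0811]
  T[1,:] = [+0.0000 -0.2027 -1.0600 +0.7243]
  T[2,:] = [+0.0000 -0.5015 -0.5396 +0.5402]
  T[3,:] = [+0.0000 +0.4759 +0.0705 +0.3565]
|eigenvalues of T|: 1.3323, 0.6539, 0.2926, 0.0000.
spectral radius ρ = 1.3323; 1.3323 > 1 ⇒ diverges.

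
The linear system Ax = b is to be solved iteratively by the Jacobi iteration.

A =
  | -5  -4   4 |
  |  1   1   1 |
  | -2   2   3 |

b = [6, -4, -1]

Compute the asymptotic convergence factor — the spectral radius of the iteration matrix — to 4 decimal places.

1.6293

A = D + L + U where D = diag(-5, 1, 3).
Jacobi T = -D⁻¹(L+U): T[2,1] = -(2)/(3) = -0.6667; T[2,2] = 0.
  T[0,:] = [+0.0000  -0.8000  +0.8000]
  T[1,:] = [-1.0000  +0.0000  -1.0000]
  T[2,:] = [+0.6667  -0.6667  +0.0000]
moduli |λ_i(T)| = 1.6293, 0.9095, 0.7198.
ρ = 1.6293; 1.6293 > 1 ⇒ diverges.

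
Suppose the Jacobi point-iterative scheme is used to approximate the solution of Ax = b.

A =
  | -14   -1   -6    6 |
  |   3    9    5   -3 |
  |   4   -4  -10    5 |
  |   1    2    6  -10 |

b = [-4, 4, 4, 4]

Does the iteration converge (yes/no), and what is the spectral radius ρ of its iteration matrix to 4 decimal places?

Write A = D+L+U with D = diag(-14, 9, -10, -10).
Jacobi T = -D⁻¹(L+U): T[2,3] = -(5)/(-10) = +0.5000; T[2,2] = 0.
  T[0,:] = [+0.0000  -0.0714  -0.4286  +0.4286]
  T[1,:] = [-0.3333  +0.0000  -0.5556  +0.3333]
  T[2,:] = [+0.4000  -0.4000  +0.0000  +0.5000]
  T[3,:] = [+0.1000  +0.2000  +0.6000  +0.0000]
eigenvalue magnitudes: 0.8225, 0.5875, 0.2332, 0.2332.
spectral radius ρ = 0.8225; 0.8225 < 1 ⇒ converges.

yes, ρ = 0.8225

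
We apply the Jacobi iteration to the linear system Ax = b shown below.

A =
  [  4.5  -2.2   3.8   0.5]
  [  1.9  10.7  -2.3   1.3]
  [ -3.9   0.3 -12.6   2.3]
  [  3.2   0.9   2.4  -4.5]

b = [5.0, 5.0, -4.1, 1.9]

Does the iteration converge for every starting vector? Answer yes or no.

Split A = D + L + U, D = diag(4.5, 10.7, -12.6, -4.5).
Jacobi T = -D⁻¹(L+U): T[2,3] = -(2.3)/(-12.6) = +0.1825; T[2,2] = 0.
  T[0,:] = [+0.0000  +0.4889  -0.8444  -0.1111]
  T[1,:] = [-0.1776  +0.0000  +0.2150  -0.1215]
  T[2,:] = [-0.3095  +0.0238  +0.0000  +0.1825]
  T[3,:] = [+0.7111  +0.2000  +0.5333  +0.0000]
|eigenvalues of T|: 0.6991, 0.4392, 0.4392, 0.3529.
spectral radius ρ = 0.6991; 0.6991 < 1: convergent.

yes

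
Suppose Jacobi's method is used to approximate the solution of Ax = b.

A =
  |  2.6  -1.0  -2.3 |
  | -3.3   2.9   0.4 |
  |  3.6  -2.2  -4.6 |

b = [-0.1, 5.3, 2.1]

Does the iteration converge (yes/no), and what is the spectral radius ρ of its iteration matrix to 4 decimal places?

no, ρ = 1.2682

A = D + L + U where D = diag(2.6, 2.9, -4.6).
Jacobi T = -D⁻¹(L+U): T[1,0] = -(-3.3)/(2.9) = +1.1379; T[1,1] = 0.
  T[0,:] = [+0.0000, +0.3846, +0.8846]
  T[1,:] = [+1.1379, +0.0000, -0.1379]
  T[2,:] = [+0.7826, -0.4783, +0.0000]
|λ(T)| sorted: 1.2682, 0.6422, 0.6422.
ρ = 1.2682; 1.2682 > 1: divergent.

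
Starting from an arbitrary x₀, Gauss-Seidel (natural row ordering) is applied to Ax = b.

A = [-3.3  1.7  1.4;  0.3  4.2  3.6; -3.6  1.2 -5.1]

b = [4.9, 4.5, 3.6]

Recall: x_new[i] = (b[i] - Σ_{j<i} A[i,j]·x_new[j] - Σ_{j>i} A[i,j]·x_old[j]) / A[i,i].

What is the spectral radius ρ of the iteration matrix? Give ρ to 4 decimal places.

0.8938

Write A = D+L+U with D = diag(-3.3, 4.2, -5.1).
Gauss-Seidel: T = -(D+L)⁻¹U, row 0 first, T[0,2] = -(1.4)/(-3.3) = +0.4242; later rows by forward substitution.
  T[0,:] = [+0.0000, +0.5152, +0.4242]
  T[1,:] = [+0.0000, -0.0368, -0.8874]
  T[2,:] = [+0.0000, -0.3723, -0.5083]
|roots of det(T-λI)|: 0.8938, 0.3487, 0.0000.
ρ = 0.8938; 0.8938 < 1: convergent.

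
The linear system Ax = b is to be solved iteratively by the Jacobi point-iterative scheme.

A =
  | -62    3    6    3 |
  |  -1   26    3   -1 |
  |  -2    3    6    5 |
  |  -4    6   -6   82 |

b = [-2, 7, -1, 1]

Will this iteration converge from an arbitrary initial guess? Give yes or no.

A = D + L + U where D = diag(-62, 26, 6, 82).
Jacobi: T = -D⁻¹(L+U), T[1,2] = -(3)/(26) = -0.1154; T[1,1] = 0.
  T[0,:] = [+0.0000, +0.0484, +0.0968, +0.0484]
  T[1,:] = [+0.0385, +0.0000, -0.1154, +0.0385]
  T[2,:] = [+0.3333, -0.5000, +0.0000, -0.8333]
  T[3,:] = [+0.0488, -0.0732, +0.0732, +0.0000]
|λ(T)| sorted: 0.2954, 0.2164, 0.2164, 0.0394.
spectral radius ρ = 0.2954; 0.2954 < 1: convergent.

yes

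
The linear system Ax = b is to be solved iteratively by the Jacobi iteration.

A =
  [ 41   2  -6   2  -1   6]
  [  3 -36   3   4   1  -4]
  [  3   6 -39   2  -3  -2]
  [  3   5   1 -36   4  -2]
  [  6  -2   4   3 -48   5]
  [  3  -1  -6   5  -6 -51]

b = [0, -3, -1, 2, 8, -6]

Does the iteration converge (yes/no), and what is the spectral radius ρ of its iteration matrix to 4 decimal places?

Let D = diag(41, -36, -39, -36, -48, -51); L, U the strict triangles.
Jacobi: T = -D⁻¹(L+U), T[4,5] = -(5)/(-48) = +0.1042; T[4,4] = 0.
  T[0,:] = [+0.0000 -0.0488 +0.1463 -0.0488 +0.0244 -0.1463]
  T[1,:] = [+0.0833 +0.0000 +0.0833 +0.1111 +0.0278 -0.1111]
  T[2,:] = [+0.0769 +0.1538 +0.0000 +0.0513 -0.0769 -0.0513]
  T[3,:] = [+0.0833 +0.1389 +0.0278 +0.0000 +0.1111 -0.0556]
  T[4,:] = [+0.1250 -0.0417 +0.0833 +0.0625 +0.0000 +0.1042]
  T[5,:] = [+0.0588 -0.0196 -0.1176 +0.0980 -0.1176 +0.0000]
eigenvalue magnitudes: 0.2431, 0.1819, 0.1819, 0.1590, 0.1016, 0.1016.
spectral radius ρ = 0.2431; 0.2431 < 1, so it converges for any x₀.

yes, ρ = 0.2431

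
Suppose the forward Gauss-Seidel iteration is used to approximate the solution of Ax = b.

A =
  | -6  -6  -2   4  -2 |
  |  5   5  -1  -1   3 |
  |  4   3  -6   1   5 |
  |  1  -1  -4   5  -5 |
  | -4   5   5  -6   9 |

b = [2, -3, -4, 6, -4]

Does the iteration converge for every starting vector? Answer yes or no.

A = D + L + U where D = diag(-6, 5, -6, 5, 9).
Gauss-Seidel: T = -(D+L)⁻¹U, row 0 first, T[0,1] = -(-6)/(-6) = -1.0000; later rows by forward substitution.
  T[0,:] = [+0.0000, -1.0000, -0.3333, +0.6667, -0.3333]
  T[1,:] = [+0.0000, +1.0000, +0.5333, -0.4667, -0.2667]
  T[2,:] = [+0.0000, -0.1667, +0.0444, +0.3778, +0.4778]
  T[3,:] = [+0.0000, +0.2667, +0.2089, +0.0756, +1.3956]
  T[4,:] = [+0.0000, -0.7296, -0.3299, +0.3960, +0.6649]
|roots of det(T-λI)|: 1.4187, 0.5809, 0.1341, 0.1341, 0.0000.
spectral radius ρ = 1.4187; 1.4187 > 1 ⇒ diverges.

no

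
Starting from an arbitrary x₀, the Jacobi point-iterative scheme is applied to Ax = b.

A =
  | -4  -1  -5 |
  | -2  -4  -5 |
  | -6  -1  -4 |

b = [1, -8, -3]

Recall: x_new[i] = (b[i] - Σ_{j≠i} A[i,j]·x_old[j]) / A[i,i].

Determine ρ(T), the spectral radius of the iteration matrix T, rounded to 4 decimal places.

Diagonal D = diag(-4, -4, -4); L, U strict lower/upper.
Jacobi: T = -D⁻¹(L+U), T[1,2] = -(-5)/(-4) = -1.2500; T[1,1] = 0.
  T[0,:] = [+0.0000 -0.2500 -1.2500]
  T[1,:] = [-0.5000 +0.0000 -1.2500]
  T[2,:] = [-1.5000 -0.2500 +0.0000]
|eigenvalues of T|: 1.6411, 1.3614, 0.2797.
spectral radius ρ = 1.6411; 1.6411 > 1, so it fails to converge.

1.6411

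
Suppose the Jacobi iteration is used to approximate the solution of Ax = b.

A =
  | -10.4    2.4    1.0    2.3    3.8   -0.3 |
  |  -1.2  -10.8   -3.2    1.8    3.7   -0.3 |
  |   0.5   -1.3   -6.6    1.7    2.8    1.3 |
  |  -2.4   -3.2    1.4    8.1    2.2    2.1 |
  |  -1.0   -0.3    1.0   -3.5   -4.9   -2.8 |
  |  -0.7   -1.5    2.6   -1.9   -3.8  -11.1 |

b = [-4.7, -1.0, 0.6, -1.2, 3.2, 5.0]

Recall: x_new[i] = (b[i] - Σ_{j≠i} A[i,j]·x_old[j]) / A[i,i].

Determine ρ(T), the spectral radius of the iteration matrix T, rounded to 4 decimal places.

Diagonal D = diag(-10.4, -10.8, -6.6, 8.1, -4.9, -11.1); L, U strict lower/upper.
Jacobi T = -D⁻¹(L+U): T[2,4] = -(2.8)/(-6.6) = +0.4242; T[2,2] = 0.
  T[0,:] = [+0.0000  +0.2308  +0.0962  +0.2212  +0.3654  -0.0288]
  T[1,:] = [-0.1111  +0.0000  -0.2963  +0.1667  +0.3426  -0.0278]
  T[2,:] = [+0.0758  -0.1970  +0.0000  +0.2576  +0.4242  +0.1970]
  T[3,:] = [+0.2963  +0.3951  -0.1728  +0.0000  -0.2716  -0.2593]
  T[4,:] = [-0.2041  -0.0612  +0.2041  -0.7143  +0.0000  -0.5714]
  T[5,:] = [-0.0631  -0.1351  +0.2342  -0.1712  -0.3423  +0.0000]
|λ(T)| sorted: 0.9320, 0.4974, 0.4974, 0.4279, 0.1501, 0.1501.
ρ = 0.9320; 0.9320 < 1: convergent.

0.9320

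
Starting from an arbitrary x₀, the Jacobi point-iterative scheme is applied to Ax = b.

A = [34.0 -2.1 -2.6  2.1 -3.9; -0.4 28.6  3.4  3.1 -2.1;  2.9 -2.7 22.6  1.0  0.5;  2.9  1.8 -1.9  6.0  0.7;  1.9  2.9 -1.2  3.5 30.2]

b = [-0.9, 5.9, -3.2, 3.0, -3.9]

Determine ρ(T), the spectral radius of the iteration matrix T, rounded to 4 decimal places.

0.2946

A = D + L + U where D = diag(34, 28.6, 22.6, 6, 30.2).
Jacobi: T = -D⁻¹(L+U), T[3,0] = -(2.9)/(6) = -0.4833; T[3,3] = 0.
  T[0,:] = [+0.0000 +0.0618 +0.0765 -0.0618 +0.1147]
  T[1,:] = [+0.0140 +0.0000 -0.1189 -0.1084 +0.0734]
  T[2,:] = [-0.1283 +0.1195 +0.0000 -0.0442 -0.0221]
  T[3,:] = [-0.4833 -0.3000 +0.3167 +0.0000 -0.1167]
  T[4,:] = [-0.0629 -0.0960 +0.0397 -0.1159 +0.0000]
|λ(T)| sorted: 0.2946, 0.1678, 0.1678, 0.1536, 0.1536.
ρ = 0.2946; 0.2946 < 1: convergent.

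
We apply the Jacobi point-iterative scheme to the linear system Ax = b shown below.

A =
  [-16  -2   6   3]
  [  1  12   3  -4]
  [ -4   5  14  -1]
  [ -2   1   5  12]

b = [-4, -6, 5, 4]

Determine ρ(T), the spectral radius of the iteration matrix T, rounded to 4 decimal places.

Write A = D+L+U with D = diag(-16, 12, 14, 12).
T_J = -D⁻¹(L+U): T[1,2] = -(3)/(12) = -0.2500; T[1,1] = 0.
  T[0,:] = [+0.0000  -0.1250  +0.3750  +0.1875]
  T[1,:] = [-0.0833  +0.0000  -0.2500  +0.3333]
  T[2,:] = [+0.2857  -0.3571  +0.0000  +0.0714]
  T[3,:] = [+0.1667  -0.0833  -0.4167  +0.0000]
eigenvalue magnitudes: 0.5133, 0.3305, 0.3305, 0.0470.
ρ = 0.5133; 0.5133 < 1 ⇒ converges.

0.5133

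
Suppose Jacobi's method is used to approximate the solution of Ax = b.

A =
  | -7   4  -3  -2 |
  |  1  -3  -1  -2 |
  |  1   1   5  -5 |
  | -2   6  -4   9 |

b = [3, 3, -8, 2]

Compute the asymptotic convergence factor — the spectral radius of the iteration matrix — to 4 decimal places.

1.1709

Let D = diag(-7, -3, 5, 9); L, U the strict triangles.
T_J = -D⁻¹(L+U): T[0,3] = -(-2)/(-7) = -0.2857; T[0,0] = 0.
  T[0,:] = [+0.0000  +0.5714  -0.4286  -0.2857]
  T[1,:] = [+0.3333  +0.0000  -0.3333  -0.6667]
  T[2,:] = [-0.2000  -0.2000  +0.0000  +1.0000]
  T[3,:] = [+0.2222  -0.6667  +0.4444  +0.0000]
|λ(T)| sorted: 1.1709, 0.9300, 0.3099, 0.0690.
ρ(T) = max|λ| = 1.1709; 1.1709 > 1 ⇒ diverges.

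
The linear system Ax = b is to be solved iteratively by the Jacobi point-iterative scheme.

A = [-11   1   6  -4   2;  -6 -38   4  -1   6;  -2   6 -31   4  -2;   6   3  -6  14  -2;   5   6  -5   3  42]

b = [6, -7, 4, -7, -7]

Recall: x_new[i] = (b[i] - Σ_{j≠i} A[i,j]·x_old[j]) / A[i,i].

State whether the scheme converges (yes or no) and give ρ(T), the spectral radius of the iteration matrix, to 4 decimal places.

Write A = D+L+U with D = diag(-11, -38, -31, 14, 42).
T_J = -D⁻¹(L+U): T[0,4] = -(2)/(-11) = +0.1818; T[0,0] = 0.
  T[0,:] = [+0.0000 +0.0909 +0.5455 -0.3636 +0.1818]
  T[1,:] = [-0.1579 +0.0000 +0.1053 -0.0263 +0.1579]
  T[2,:] = [-0.0645 +0.1935 +0.0000 +0.1290 -0.0645]
  T[3,:] = [-0.4286 -0.2143 +0.4286 +0.0000 +0.1429]
  T[4,:] = [-0.1190 -0.1429 +0.1190 -0.0714 +0.0000]
|eigenvalues of T|: 0.4175, 0.2466, 0.2180, 0.2180, 0.1340.
spectral radius ρ = 0.4175; 0.4175 < 1, so it converges for any x₀.

yes, ρ = 0.4175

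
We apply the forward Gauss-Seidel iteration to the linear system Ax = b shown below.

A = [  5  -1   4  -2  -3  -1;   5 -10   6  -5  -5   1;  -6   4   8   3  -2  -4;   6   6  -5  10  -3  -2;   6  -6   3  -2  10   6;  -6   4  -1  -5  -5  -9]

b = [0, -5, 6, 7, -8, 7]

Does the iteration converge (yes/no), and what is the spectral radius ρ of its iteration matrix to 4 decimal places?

no, ρ = 1.6396

Split A = D + L + U, D = diag(5, -10, 8, 10, 10, -9).
GS T = -(D+L)⁻¹U: row 0 first, T[0,4] = -(-3)/(5) = +0.6000; later rows by forward substitution.
  T[0,:] = [+0.0000, +0.2000, -0.8000, +0.4000, +0.6000, +0.2000]
  T[1,:] = [+0.0000, +0.1000, +0.2000, -0.3000, -0.2000, +0.2000]
  T[2,:] = [+0.0000, +0.1000, -0.7000, +0.0750, +0.8000, +0.5500]
  T[3,:] = [+0.0000, -0.1300, +0.0100, -0.0225, +0.4600, +0.2350]
  T[4,:] = [+0.0000, -0.1160, +0.8120, -0.4470, -0.6280, -0.7180]
  T[5,:] = [+0.0000, +0.0367, +0.2433, -0.1475, -0.4844, +0.1628]
|roots of det(T-λI)|: 1.6396, 0.5206, 0.2239, 0.2239, 0.1262, 0.0000.
ρ(T) = max|λ| = 1.6396; 1.6396 > 1: divergent.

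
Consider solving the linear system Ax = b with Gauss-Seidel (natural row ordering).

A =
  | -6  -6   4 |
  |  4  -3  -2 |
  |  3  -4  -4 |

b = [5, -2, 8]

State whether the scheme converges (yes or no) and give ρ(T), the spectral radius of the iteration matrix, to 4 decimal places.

no, ρ = 1.4101

Diagonal D = diag(-6, -3, -4); L, U strict lower/upper.
T_GS = -(D+L)⁻¹U: row 0 first, T[0,2] = -(4)/(-6) = +0.6667; later rows by forward substitution.
  T[0,:] = [+0.0000, -1.0000, +0.6667]
  T[1,:] = [+0.0000, -1.3333, +0.2222]
  T[2,:] = [+0.0000, +0.5833, +0.2778]
eigenvalue magnitudes: 1.4101, 0.3546, 0.0000.
ρ = 1.4101; 1.4101 > 1 ⇒ diverges.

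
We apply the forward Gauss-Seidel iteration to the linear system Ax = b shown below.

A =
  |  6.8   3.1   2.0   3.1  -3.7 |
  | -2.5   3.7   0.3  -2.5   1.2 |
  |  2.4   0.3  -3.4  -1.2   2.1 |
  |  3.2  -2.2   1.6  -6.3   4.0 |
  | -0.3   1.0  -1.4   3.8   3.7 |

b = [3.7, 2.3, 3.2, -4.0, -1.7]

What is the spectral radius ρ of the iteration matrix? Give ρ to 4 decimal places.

Split A = D + L + U, D = diag(6.8, 3.7, -3.4, -6.3, 3.7).
T_GS = -(D+L)⁻¹U: row 0 first, T[0,3] = -(3.1)/(6.8) = -0.4559; later rows by forward substitution.
  T[0,:] = [+0.0000, -0.4559, -0.2941, -0.4559, +0.5441]
  T[1,:] = [+0.0000, -0.3080, -0.2798, +0.3676, +0.0433]
  T[2,:] = [+0.0000, -0.3490, -0.2323, -0.6423, +1.0056]
  T[3,:] = [+0.0000, -0.2126, -0.1107, -0.5231, +1.1515]
  T[4,:] = [+0.0000, +0.1326, +0.0775, +0.1578, -0.7698]
eigenvalue magnitudes: 1.2397, 0.3889, 0.1976, 0.0071, 0.0000.
ρ(T) = max|λ| = 1.2397; 1.2397 > 1: divergent.

1.2397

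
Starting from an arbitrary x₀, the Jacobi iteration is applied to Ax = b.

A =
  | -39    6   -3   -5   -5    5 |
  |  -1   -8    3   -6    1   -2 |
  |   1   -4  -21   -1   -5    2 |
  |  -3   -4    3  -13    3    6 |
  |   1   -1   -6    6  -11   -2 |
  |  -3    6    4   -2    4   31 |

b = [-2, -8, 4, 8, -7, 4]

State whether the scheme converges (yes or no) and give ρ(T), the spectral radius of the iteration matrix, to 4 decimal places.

Diagonal D = diag(-39, -8, -21, -13, -11, 31); L, U strict lower/upper.
Jacobi T = -D⁻¹(L+U): T[3,5] = -(6)/(-13) = +0.4615; T[3,3] = 0.
  T[0,:] = [+0.0000 +0.1538 -0.0769 -0.1282 -0.1282 +0.1282]
  T[1,:] = [-0.1250 +0.0000 +0.3750 -0.7500 +0.1250 -0.2500]
  T[2,:] = [+0.0476 -0.1905 +0.0000 -0.0476 -0.2381 +0.0952]
  T[3,:] = [-0.2308 -0.3077 +0.2308 +0.0000 +0.2308 +0.4615]
  T[4,:] = [+0.0909 -0.0909 -0.5455 +0.5455 +0.0000 -0.1818]
  T[5,:] = [+0.0968 -0.1935 -0.1290 +0.0645 -0.1290 +0.0000]
|eigenvalues of T|: 0.6749, 0.5491, 0.5491, 0.3464, 0.1296, 0.0983.
ρ(T) = max|λ| = 0.6749; 0.6749 < 1 ⇒ converges.

yes, ρ = 0.6749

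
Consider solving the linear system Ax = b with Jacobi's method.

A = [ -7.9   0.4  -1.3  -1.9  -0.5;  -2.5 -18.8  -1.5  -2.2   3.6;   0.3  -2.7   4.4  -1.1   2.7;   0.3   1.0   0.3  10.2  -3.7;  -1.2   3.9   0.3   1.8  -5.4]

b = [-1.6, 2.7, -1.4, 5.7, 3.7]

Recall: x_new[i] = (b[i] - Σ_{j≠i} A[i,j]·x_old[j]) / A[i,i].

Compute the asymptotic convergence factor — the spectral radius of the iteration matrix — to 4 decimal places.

0.5163

Write A = D+L+U with D = diag(-7.9, -18.8, 4.4, 10.2, -5.4).
Jacobi: T = -D⁻¹(L+U), T[4,2] = -(0.3)/(-5.4) = +0.0556; T[4,4] = 0.
  T[0,:] = [+0.0000, +0.0506, -0.1646, -0.2405, -0.0633]
  T[1,:] = [-0.1330, +0.0000, -0.0798, -0.1170, +0.1915]
  T[2,:] = [-0.0682, +0.6136, +0.0000, +0.2500, -0.6136]
  T[3,:] = [-0.0294, -0.0980, -0.0294, +0.0000, +0.3627]
  T[4,:] = [-0.2222, +0.7222, +0.0556, +0.3333, +0.0000]
moduli |λ_i(T)| = 0.5163, 0.3267, 0.3267, 0.1172, 0.1172.
ρ = 0.5163; 0.5163 < 1: convergent.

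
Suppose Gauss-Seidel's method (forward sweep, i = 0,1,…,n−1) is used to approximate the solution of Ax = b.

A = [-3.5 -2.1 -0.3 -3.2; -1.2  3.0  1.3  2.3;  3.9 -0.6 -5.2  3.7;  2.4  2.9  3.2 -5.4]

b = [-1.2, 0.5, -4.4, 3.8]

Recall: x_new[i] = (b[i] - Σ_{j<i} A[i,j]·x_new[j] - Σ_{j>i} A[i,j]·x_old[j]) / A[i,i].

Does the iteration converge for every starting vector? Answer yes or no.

no

Split A = D + L + U, D = diag(-3.5, 3, -5.2, -5.4).
GS T = -(D+L)⁻¹U: row 0 first, T[0,1] = -(-2.1)/(-3.5) = -0.6000; later rows by forward substitution.
  T[0,:] = [+0.0000 -0.6000 -0.0857 -0.9143]
  T[1,:] = [+0.0000 -0.2400 -0.4676 -1.1324]
  T[2,:] = [+0.0000 -0.4223 -0.0103 +0.1565]
  T[3,:] = [+0.0000 -0.6458 -0.2953 -0.9217]
moduli |λ_i(T)| = 1.5555, 0.4911, 0.1076, 0.0000.
ρ = 1.5555; 1.5555 > 1: divergent.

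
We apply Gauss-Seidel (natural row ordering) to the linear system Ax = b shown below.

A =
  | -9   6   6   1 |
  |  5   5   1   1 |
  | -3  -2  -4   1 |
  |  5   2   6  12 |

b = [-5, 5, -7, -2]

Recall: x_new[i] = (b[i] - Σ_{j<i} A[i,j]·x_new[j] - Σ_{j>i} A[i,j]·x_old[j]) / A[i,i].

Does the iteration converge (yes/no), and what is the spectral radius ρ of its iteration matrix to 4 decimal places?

Diagonal D = diag(-9, 5, -4, 12); L, U strict lower/upper.
T_GS = -(D+L)⁻¹U: row 0 first, T[0,3] = -(1)/(-9) = +0.1111; later rows by forward substitution.
  T[0,:] = [+0.0000  +0.6667  +0.6667  +0.1111]
  T[1,:] = [+0.0000  -0.6667  -0.8667  -0.3111]
  T[2,:] = [+0.0000  -0.1667  -0.0667  +0.3222]
  T[3,:] = [+0.0000  -0.0833  -0.1000  -0.1556]
eigenvalue magnitudes: 0.8454, 0.1518, 0.1082, 0.0000.
spectral radius ρ = 0.8454; 0.8454 < 1 ⇒ converges.

yes, ρ = 0.8454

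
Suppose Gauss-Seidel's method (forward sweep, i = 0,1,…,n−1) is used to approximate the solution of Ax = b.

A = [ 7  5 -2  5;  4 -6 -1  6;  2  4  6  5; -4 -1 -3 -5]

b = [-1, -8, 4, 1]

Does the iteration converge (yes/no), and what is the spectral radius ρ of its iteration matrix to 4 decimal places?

Diagonal D = diag(7, -6, 6, -5); L, U strict lower/upper.
Gauss-Seidel: T = -(D+L)⁻¹U, row 0 first, T[0,2] = -(-2)/(7) = +0.2857; later rows by forward substitution.
  T[0,:] = [+0.0000, -0.7143, +0.2857, -0.7143]
  T[1,:] = [+0.0000, -0.4762, +0.0238, +0.5238]
  T[2,:] = [+0.0000, +0.5556, -0.1111, -0.9444]
  T[3,:] = [+0.0000, +0.3333, -0.1667, +1.0333]
|roots of det(T-λI)|: 1.2297, 0.6902, 0.0935, 0.0000.
spectral radius ρ = 1.2297; 1.2297 > 1, so it fails to converge.

no, ρ = 1.2297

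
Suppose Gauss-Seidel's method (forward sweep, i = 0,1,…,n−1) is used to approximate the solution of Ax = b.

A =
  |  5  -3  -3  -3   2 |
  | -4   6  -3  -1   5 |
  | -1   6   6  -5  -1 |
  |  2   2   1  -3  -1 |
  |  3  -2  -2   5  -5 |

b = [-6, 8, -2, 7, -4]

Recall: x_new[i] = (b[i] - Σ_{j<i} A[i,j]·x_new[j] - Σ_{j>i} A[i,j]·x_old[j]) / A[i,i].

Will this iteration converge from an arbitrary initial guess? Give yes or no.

Diagonal D = diag(5, 6, 6, -3, -5); L, U strict lower/upper.
Gauss-Seidel: T = -(D+L)⁻¹U, row 0 first, T[0,1] = -(-3)/(5) = +0.6000; later rows by forward substitution.
  T[0,:] = [+0.0000 +0.6000 +0.6000 +0.6000 -0.4000]
  T[1,:] = [+0.0000 +0.4000 +0.9000 +0.5667 -1.1000]
  T[2,:] = [+0.0000 -0.3000 -0.8000 +0.3667 +1.2000]
  T[3,:] = [+0.0000 +0.5667 +0.7333 +0.9000 -0.9333]
  T[4,:] = [+0.0000 +0.8867 +1.0533 +0.8867 -1.2133]
|eigenvalues of T|: 1.3650, 0.8152, 0.3090, 0.1454, 0.0000.
ρ = 1.3650; 1.3650 > 1, so it fails to converge.

no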